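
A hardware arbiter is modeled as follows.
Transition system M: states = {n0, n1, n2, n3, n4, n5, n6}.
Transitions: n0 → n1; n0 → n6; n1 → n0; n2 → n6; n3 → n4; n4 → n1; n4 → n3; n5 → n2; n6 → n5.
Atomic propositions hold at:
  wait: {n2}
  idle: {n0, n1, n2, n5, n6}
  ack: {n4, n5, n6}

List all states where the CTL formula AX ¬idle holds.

Sat(¬idle) = {n3, n4}
Sat(AX ¬idle) = {s : every successor in {n3, n4}} = {n3}

{n3}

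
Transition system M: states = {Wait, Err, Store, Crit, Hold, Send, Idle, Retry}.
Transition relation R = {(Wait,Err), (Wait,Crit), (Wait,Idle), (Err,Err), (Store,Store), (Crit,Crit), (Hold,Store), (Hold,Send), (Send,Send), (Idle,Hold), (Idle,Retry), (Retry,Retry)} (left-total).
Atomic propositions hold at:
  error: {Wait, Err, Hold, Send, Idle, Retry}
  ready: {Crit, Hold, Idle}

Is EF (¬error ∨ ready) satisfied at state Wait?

Sat(¬error) = {Store, Crit}
Sat(¬error ∨ ready) = {Store, Crit, Hold, Idle}
EF (¬error ∨ ready): least fixpoint, start Z0 = {Store, Crit, Hold, Idle}, add states with some successor in Z. Z1 = {Wait, Store, Crit, Hold, Idle}; fixed.
Sat(EF (¬error ∨ ready)) = {Wait, Store, Crit, Hold, Idle}
Wait ∈ Sat(EF (¬error ∨ ready)) = {Wait, Store, Crit, Hold, Idle}, so the formula holds at Wait.

Yes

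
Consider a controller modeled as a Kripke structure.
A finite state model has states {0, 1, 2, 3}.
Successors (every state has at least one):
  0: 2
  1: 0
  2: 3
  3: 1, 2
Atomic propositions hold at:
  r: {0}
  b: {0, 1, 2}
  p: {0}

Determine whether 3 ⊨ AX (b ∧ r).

No

Sat(b ∧ r) = {0}
Sat(AX (b ∧ r)) = {s : every successor in {0}} = {1}
3 ∉ Sat(AX (b ∧ r)) = {1}, so the formula does not hold at 3.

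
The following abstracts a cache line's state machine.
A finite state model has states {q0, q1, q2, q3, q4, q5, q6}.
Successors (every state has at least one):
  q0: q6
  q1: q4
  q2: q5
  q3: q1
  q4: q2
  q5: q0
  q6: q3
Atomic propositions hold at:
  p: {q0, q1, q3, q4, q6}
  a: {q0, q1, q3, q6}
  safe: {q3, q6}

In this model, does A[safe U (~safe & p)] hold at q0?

Yes

Sat(~safe) = {q0, q1, q2, q4, q5}
Sat(~safe & p) = {q0, q1, q4}
A[safe U (~safe & p)]: least fixpoint, start Z0 = Sat((~safe & p)) = {q0, q1, q4}, add states in Sat(safe) with every successor in Z. Z1 = {q0, q1, q3, q4}; Z2 = {q0, q1, q3, q4, q6}; fixed.
Sat(A[safe U (~safe & p)]) = {q0, q1, q3, q4, q6}
q0 ∈ Sat(A[safe U (~safe & p)]) = {q0, q1, q3, q4, q6}, so the formula holds at q0.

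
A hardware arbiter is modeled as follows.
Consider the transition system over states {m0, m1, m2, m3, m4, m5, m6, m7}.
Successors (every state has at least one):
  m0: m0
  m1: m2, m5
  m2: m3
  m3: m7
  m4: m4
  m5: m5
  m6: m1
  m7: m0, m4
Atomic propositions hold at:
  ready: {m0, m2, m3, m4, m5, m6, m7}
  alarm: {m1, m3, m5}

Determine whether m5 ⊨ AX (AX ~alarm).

Sat(~alarm) = {m0, m2, m4, m6, m7}
Sat(AX ~alarm) = {s : every successor in {m0, m2, m4, m6, m7}} = {m0, m3, m4, m7}
Sat(AX (AX ~alarm)) = {s : every successor in {m0, m3, m4, m7}} = {m0, m2, m3, m4, m7}
m5 ∉ Sat(AX (AX ~alarm)) = {m0, m2, m3, m4, m7}, so the formula does not hold at m5.

No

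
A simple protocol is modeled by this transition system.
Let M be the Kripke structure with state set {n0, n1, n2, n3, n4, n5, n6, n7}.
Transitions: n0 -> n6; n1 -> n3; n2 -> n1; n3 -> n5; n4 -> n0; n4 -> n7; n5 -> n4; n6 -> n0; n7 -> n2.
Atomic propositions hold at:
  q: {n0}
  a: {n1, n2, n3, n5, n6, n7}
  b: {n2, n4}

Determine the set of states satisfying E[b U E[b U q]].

{n0, n4}

E[b U q]: least fixpoint, start Z0 = Sat(q) = {n0}, add states in Sat(b) with some successor in Z. Z1 = {n0, n4}; fixed.
Sat(E[b U q]) = {n0, n4}
E[b U E[b U q]]: least fixpoint, start Z0 = Sat(E[b U q]) = {n0, n4}, add states in Sat(b) with some successor in Z. Already a fixed point.
Sat(E[b U E[b U q]]) = {n0, n4}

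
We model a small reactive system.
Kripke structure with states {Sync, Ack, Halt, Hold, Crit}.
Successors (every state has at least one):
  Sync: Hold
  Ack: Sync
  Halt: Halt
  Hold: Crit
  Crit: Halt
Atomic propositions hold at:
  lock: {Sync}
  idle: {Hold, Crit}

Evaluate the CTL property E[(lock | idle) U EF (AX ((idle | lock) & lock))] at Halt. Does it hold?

No

Sat(lock | idle) = {Sync, Hold, Crit}
Sat(idle | lock) = {Sync, Hold, Crit}
Sat((idle | lock) & lock) = {Sync}
Sat(AX ((idle | lock) & lock)) = {s : every successor in {Sync}} = {Ack}
EF (AX ((idle | lock) & lock)): least fixpoint, start Z0 = {Ack}, add states with some successor in Z. Already a fixed point.
Sat(EF (AX ((idle | lock) & lock))) = {Ack}
E[(lock | idle) U EF (AX ((idle | lock) & lock))]: least fixpoint, start Z0 = Sat(EF (AX ((idle | lock) & lock))) = {Ack}, add states in Sat(lock | idle) with some successor in Z. Already a fixed point.
Sat(E[(lock | idle) U EF (AX ((idle | lock) & lock))]) = {Ack}
Halt ∉ Sat(E[(lock | idle) U EF (AX ((idle | lock) & lock))]) = {Ack}, so the formula does not hold at Halt.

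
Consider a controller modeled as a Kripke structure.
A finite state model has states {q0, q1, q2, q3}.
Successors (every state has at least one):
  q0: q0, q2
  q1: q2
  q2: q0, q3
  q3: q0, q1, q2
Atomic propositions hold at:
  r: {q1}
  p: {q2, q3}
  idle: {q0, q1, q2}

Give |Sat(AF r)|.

AF r: least fixpoint, start Z0 = {q1}, add states with every successor in Z. Already a fixed point.
Sat(AF r) = {q1}
|Sat(AF r)| = |{q1}| = 1.

1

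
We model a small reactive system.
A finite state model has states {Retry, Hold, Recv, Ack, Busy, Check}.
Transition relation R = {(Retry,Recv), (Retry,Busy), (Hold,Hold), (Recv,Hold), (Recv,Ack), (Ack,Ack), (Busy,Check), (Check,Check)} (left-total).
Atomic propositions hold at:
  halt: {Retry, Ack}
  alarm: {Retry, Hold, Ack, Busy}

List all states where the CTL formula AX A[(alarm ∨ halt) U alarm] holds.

{Hold, Recv, Ack}

Sat(alarm ∨ halt) = {Retry, Hold, Ack, Busy}
A[(alarm ∨ halt) U alarm]: least fixpoint, start Z0 = Sat(alarm) = {Retry, Hold, Ack, Busy}, add states in Sat(alarm ∨ halt) with every successor in Z. Already a fixed point.
Sat(A[(alarm ∨ halt) U alarm]) = {Retry, Hold, Ack, Busy}
Sat(AX A[(alarm ∨ halt) U alarm]) = {s : every successor in {Retry, Hold, Ack, Busy}} = {Hold, Recv, Ack}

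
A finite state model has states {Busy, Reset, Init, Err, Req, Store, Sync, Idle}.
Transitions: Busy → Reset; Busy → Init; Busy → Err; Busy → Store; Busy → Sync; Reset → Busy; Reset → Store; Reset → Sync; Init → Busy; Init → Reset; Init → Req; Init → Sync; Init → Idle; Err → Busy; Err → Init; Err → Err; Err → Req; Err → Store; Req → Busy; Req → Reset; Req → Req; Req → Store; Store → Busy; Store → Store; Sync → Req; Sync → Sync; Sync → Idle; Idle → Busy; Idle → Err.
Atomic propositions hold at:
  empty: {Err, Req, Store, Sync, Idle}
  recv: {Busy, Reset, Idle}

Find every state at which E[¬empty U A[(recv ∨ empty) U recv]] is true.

{Busy, Reset, Init, Idle}

Sat(¬empty) = {Busy, Reset, Init}
Sat(recv ∨ empty) = {Busy, Reset, Err, Req, Store, Sync, Idle}
A[(recv ∨ empty) U recv]: least fixpoint, start Z0 = Sat(recv) = {Busy, Reset, Idle}, add states in Sat(recv ∨ empty) with every successor in Z. Already a fixed point.
Sat(A[(recv ∨ empty) U recv]) = {Busy, Reset, Idle}
E[¬empty U A[(recv ∨ empty) U recv]]: least fixpoint, start Z0 = Sat(A[(recv ∨ empty) U recv]) = {Busy, Reset, Idle}, add states in Sat(¬empty) with some successor in Z. Z1 = {Busy, Reset, Init, Idle}; fixed.
Sat(E[¬empty U A[(recv ∨ empty) U recv]]) = {Busy, Reset, Init, Idle}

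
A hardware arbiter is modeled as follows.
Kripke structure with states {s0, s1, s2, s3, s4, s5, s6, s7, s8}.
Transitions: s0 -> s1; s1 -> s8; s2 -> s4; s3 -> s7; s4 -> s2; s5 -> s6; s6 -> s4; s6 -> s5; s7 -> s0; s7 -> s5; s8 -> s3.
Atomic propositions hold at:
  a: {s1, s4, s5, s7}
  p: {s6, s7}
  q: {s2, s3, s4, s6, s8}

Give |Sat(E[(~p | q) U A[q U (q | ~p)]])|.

8

Sat(~p) = {s0, s1, s2, s3, s4, s5, s8}
Sat(~p | q) = {s0, s1, s2, s3, s4, s5, s6, s8}
Sat(q | ~p) = {s0, s1, s2, s3, s4, s5, s6, s8}
A[q U (q | ~p)]: least fixpoint, start Z0 = Sat((q | ~p)) = {s0, s1, s2, s3, s4, s5, s6, s8}, add states in Sat(q) with every successor in Z. Already a fixed point.
Sat(A[q U (q | ~p)]) = {s0, s1, s2, s3, s4, s5, s6, s8}
E[(~p | q) U A[q U (q | ~p)]]: least fixpoint, start Z0 = Sat(A[q U (q | ~p)]) = {s0, s1, s2, s3, s4, s5, s6, s8}, add states in Sat(~p | q) with some successor in Z. Already a fixed point.
Sat(E[(~p | q) U A[q U (q | ~p)]]) = {s0, s1, s2, s3, s4, s5, s6, s8}
|Sat(E[(~p | q) U A[q U (q | ~p)]])| = |{s0, s1, s2, s3, s4, s5, s6, s8}| = 8.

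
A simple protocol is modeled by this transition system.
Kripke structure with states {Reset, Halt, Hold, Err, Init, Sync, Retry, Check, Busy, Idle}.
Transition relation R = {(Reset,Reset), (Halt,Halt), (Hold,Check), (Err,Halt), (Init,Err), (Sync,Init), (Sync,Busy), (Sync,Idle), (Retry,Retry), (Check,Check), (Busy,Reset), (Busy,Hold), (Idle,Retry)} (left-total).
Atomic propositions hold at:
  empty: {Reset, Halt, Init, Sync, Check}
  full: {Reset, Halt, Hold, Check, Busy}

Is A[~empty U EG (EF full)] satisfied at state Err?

Yes

Sat(~empty) = {Hold, Err, Retry, Busy, Idle}
EF full: least fixpoint, start Z0 = {Reset, Halt, Hold, Check, Busy}, add states with some successor in Z. Z1 = {Reset, Halt, Hold, Err, Sync, Check, Busy}; Z2 = {Reset, Halt, Hold, Err, Init, Sync, Check, Busy}; fixed.
Sat(EF full) = {Reset, Halt, Hold, Err, Init, Sync, Check, Busy}
EG (EF full): greatest fixpoint, start Z0 = {Reset, Halt, Hold, Err, Init, Sync, Check, Busy}, keep only states in Sat with some successor in Z. Already a fixed point.
Sat(EG (EF full)) = {Reset, Halt, Hold, Err, Init, Sync, Check, Busy}
A[~empty U EG (EF full)]: least fixpoint, start Z0 = Sat(EG (EF full)) = {Reset, Halt, Hold, Err, Init, Sync, Check, Busy}, add states in Sat(~empty) with every successor in Z. Already a fixed point.
Sat(A[~empty U EG (EF full)]) = {Reset, Halt, Hold, Err, Init, Sync, Check, Busy}
Err ∈ Sat(A[~empty U EG (EF full)]) = {Reset, Halt, Hold, Err, Init, Sync, Check, Busy}, so the formula holds at Err.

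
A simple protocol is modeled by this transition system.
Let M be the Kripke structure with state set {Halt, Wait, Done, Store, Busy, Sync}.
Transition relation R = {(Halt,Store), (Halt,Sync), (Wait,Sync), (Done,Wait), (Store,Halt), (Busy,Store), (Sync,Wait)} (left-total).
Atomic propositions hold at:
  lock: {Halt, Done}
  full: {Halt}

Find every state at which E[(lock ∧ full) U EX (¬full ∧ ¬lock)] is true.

{Halt, Wait, Done, Busy, Sync}

Sat(lock ∧ full) = {Halt}
Sat(¬full) = {Wait, Done, Store, Busy, Sync}
Sat(¬lock) = {Wait, Store, Busy, Sync}
Sat(¬full ∧ ¬lock) = {Wait, Store, Busy, Sync}
Sat(EX (¬full ∧ ¬lock)) = {s : some successor in {Wait, Store, Busy, Sync}} = {Halt, Wait, Done, Busy, Sync}
E[(lock ∧ full) U EX (¬full ∧ ¬lock)]: least fixpoint, start Z0 = Sat(EX (¬full ∧ ¬lock)) = {Halt, Wait, Done, Busy, Sync}, add states in Sat(lock ∧ full) with some successor in Z. Already a fixed point.
Sat(E[(lock ∧ full) U EX (¬full ∧ ¬lock)]) = {Halt, Wait, Done, Busy, Sync}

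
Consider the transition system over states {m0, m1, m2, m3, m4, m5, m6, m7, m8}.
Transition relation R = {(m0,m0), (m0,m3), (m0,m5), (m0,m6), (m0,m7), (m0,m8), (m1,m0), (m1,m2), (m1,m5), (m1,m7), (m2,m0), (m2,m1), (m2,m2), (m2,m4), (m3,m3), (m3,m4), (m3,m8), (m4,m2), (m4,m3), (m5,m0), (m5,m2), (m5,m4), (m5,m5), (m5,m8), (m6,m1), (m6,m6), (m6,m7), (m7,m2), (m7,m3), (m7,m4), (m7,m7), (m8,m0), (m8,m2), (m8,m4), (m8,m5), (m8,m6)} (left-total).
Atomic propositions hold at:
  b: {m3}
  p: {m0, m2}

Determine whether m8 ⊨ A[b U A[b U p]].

No

A[b U p]: least fixpoint, start Z0 = Sat(p) = {m0, m2}, add states in Sat(b) with every successor in Z. Already a fixed point.
Sat(A[b U p]) = {m0, m2}
A[b U A[b U p]]: least fixpoint, start Z0 = Sat(A[b U p]) = {m0, m2}, add states in Sat(b) with every successor in Z. Already a fixed point.
Sat(A[b U A[b U p]]) = {m0, m2}
m8 ∉ Sat(A[b U A[b U p]]) = {m0, m2}, so the formula does not hold at m8.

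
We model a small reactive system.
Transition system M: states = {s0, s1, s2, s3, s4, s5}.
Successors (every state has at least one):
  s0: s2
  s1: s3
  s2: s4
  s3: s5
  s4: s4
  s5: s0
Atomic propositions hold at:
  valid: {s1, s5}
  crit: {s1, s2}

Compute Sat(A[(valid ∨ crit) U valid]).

{s1, s5}

Sat(valid ∨ crit) = {s1, s2, s5}
A[(valid ∨ crit) U valid]: least fixpoint, start Z0 = Sat(valid) = {s1, s5}, add states in Sat(valid ∨ crit) with every successor in Z. Already a fixed point.
Sat(A[(valid ∨ crit) U valid]) = {s1, s5}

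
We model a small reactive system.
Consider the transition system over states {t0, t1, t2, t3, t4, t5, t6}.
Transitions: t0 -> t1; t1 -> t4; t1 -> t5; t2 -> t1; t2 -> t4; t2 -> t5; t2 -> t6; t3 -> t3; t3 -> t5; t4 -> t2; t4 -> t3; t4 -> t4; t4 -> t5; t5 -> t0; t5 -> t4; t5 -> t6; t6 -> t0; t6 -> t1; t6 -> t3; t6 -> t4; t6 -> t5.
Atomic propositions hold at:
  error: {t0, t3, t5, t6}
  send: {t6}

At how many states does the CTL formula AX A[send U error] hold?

A[send U error]: least fixpoint, start Z0 = Sat(error) = {t0, t3, t5, t6}, add states in Sat(send) with every successor in Z. Already a fixed point.
Sat(A[send U error]) = {t0, t3, t5, t6}
Sat(AX A[send U error]) = {s : every successor in {t0, t3, t5, t6}} = {t3}
|Sat(AX A[send U error])| = |{t3}| = 1.

1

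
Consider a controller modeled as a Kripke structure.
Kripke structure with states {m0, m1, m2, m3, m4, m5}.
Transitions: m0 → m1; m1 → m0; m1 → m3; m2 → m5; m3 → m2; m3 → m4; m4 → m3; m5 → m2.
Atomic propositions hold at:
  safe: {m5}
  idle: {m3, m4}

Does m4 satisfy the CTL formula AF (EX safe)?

No

Sat(EX safe) = {s : some successor in {m5}} = {m2}
AF (EX safe): least fixpoint, start Z0 = {m2}, add states with every successor in Z. Z1 = {m2, m5}; fixed.
Sat(AF (EX safe)) = {m2, m5}
m4 ∉ Sat(AF (EX safe)) = {m2, m5}, so the formula does not hold at m4.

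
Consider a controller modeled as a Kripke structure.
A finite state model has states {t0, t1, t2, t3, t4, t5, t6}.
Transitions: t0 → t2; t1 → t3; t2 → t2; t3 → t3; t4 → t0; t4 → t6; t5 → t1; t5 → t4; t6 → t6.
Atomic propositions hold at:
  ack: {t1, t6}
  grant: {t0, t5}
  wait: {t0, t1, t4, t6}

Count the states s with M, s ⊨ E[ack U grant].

2

E[ack U grant]: least fixpoint, start Z0 = Sat(grant) = {t0, t5}, add states in Sat(ack) with some successor in Z. Already a fixed point.
Sat(E[ack U grant]) = {t0, t5}
|Sat(E[ack U grant])| = |{t0, t5}| = 2.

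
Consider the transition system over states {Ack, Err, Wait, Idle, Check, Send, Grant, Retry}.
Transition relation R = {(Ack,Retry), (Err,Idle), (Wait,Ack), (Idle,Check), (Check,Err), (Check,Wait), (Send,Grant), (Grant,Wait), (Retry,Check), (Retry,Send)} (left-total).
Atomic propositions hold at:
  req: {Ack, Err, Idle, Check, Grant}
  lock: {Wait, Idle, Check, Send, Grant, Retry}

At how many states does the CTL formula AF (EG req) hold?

EG req: greatest fixpoint, start Z0 = {Ack, Err, Idle, Check, Grant}, keep only states in Sat with some successor in Z. Z1 = {Err, Idle, Check}; fixed.
Sat(EG req) = {Err, Idle, Check}
AF (EG req): least fixpoint, start Z0 = {Err, Idle, Check}, add states with every successor in Z. Already a fixed point.
Sat(AF (EG req)) = {Err, Idle, Check}
|Sat(AF (EG req))| = |{Err, Idle, Check}| = 3.

3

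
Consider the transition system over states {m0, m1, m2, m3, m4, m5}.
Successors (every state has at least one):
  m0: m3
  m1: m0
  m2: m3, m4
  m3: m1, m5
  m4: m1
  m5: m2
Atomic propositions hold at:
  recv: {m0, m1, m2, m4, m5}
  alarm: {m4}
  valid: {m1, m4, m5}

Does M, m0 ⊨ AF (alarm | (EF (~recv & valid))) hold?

Sat(~recv) = {m3}
Sat(~recv & valid) = ∅
EF (~recv & valid): least fixpoint, start Z0 = ∅, add states with some successor in Z. Already a fixed point.
Sat(EF (~recv & valid)) = ∅
Sat(alarm | (EF (~recv & valid))) = {m4}
AF (alarm | (EF (~recv & valid))): least fixpoint, start Z0 = {m4}, add states with every successor in Z. Already a fixed point.
Sat(AF (alarm | (EF (~recv & valid)))) = {m4}
m0 ∉ Sat(AF (alarm | (EF (~recv & valid)))) = {m4}, so the formula does not hold at m0.

No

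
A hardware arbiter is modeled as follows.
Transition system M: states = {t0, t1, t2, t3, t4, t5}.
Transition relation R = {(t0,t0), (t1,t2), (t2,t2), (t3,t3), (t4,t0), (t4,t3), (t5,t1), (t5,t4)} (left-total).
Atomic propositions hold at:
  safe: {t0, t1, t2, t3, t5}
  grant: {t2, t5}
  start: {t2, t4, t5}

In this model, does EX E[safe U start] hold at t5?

E[safe U start]: least fixpoint, start Z0 = Sat(start) = {t2, t4, t5}, add states in Sat(safe) with some successor in Z. Z1 = {t1, t2, t4, t5}; fixed.
Sat(E[safe U start]) = {t1, t2, t4, t5}
Sat(EX E[safe U start]) = {s : some successor in {t1, t2, t4, t5}} = {t1, t2, t5}
t5 ∈ Sat(EX E[safe U start]) = {t1, t2, t5}, so the formula holds at t5.

Yes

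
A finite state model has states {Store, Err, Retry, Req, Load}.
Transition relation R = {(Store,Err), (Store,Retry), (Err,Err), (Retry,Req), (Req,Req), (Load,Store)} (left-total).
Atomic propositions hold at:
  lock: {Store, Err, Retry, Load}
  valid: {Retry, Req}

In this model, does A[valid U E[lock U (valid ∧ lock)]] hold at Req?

Sat(valid ∧ lock) = {Retry}
E[lock U (valid ∧ lock)]: least fixpoint, start Z0 = Sat((valid ∧ lock)) = {Retry}, add states in Sat(lock) with some successor in Z. Z1 = {Store, Retry}; Z2 = {Store, Retry, Load}; fixed.
Sat(E[lock U (valid ∧ lock)]) = {Store, Retry, Load}
A[valid U E[lock U (valid ∧ lock)]]: least fixpoint, start Z0 = Sat(E[lock U (valid ∧ lock)]) = {Store, Retry, Load}, add states in Sat(valid) with every successor in Z. Already a fixed point.
Sat(A[valid U E[lock U (valid ∧ lock)]]) = {Store, Retry, Load}
Req ∉ Sat(A[valid U E[lock U (valid ∧ lock)]]) = {Store, Retry, Load}, so the formula does not hold at Req.

No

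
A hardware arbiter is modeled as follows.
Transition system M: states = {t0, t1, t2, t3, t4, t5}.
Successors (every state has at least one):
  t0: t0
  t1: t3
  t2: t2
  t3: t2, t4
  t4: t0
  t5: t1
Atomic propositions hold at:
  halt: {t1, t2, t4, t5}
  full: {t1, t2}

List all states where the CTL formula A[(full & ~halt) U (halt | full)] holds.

{t1, t2, t4, t5}

Sat(~halt) = {t0, t3}
Sat(full & ~halt) = ∅
Sat(halt | full) = {t1, t2, t4, t5}
A[(full & ~halt) U (halt | full)]: least fixpoint, start Z0 = Sat((halt | full)) = {t1, t2, t4, t5}, add states in Sat(full & ~halt) with every successor in Z. Already a fixed point.
Sat(A[(full & ~halt) U (halt | full)]) = {t1, t2, t4, t5}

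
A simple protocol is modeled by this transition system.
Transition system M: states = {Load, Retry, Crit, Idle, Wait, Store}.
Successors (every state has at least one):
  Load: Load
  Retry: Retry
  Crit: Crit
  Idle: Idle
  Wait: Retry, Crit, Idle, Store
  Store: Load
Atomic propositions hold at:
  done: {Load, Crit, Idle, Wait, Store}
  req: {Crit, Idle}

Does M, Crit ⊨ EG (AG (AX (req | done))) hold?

Yes

Sat(req | done) = {Load, Crit, Idle, Wait, Store}
Sat(AX (req | done)) = {s : every successor in {Load, Crit, Idle, Wait, Store}} = {Load, Crit, Idle, Store}
AG (AX (req | done)): greatest fixpoint, start Z0 = {Load, Crit, Idle, Store}, keep only states in Sat with every successor in Z. Already a fixed point.
Sat(AG (AX (req | done))) = {Load, Crit, Idle, Store}
EG (AG (AX (req | done))): greatest fixpoint, start Z0 = {Load, Crit, Idle, Store}, keep only states in Sat with some successor in Z. Already a fixed point.
Sat(EG (AG (AX (req | done)))) = {Load, Crit, Idle, Store}
Crit ∈ Sat(EG (AG (AX (req | done)))) = {Load, Crit, Idle, Store}, so the formula holds at Crit.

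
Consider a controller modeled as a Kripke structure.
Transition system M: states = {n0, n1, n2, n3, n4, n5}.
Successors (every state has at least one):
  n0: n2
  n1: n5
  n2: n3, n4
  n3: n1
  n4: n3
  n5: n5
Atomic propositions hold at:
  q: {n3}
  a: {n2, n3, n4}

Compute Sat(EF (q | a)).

Sat(q | a) = {n2, n3, n4}
EF (q | a): least fixpoint, start Z0 = {n2, n3, n4}, add states with some successor in Z. Z1 = {n0, n2, n3, n4}; fixed.
Sat(EF (q | a)) = {n0, n2, n3, n4}

{n0, n2, n3, n4}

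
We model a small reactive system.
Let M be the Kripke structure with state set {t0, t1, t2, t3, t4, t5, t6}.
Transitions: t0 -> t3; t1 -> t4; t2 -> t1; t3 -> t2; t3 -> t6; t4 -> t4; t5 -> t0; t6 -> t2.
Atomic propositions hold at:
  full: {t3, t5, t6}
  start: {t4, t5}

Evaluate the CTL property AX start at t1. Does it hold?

Sat(AX start) = {s : every successor in {t4, t5}} = {t1, t4}
t1 ∈ Sat(AX start) = {t1, t4}, so the formula holds at t1.

Yes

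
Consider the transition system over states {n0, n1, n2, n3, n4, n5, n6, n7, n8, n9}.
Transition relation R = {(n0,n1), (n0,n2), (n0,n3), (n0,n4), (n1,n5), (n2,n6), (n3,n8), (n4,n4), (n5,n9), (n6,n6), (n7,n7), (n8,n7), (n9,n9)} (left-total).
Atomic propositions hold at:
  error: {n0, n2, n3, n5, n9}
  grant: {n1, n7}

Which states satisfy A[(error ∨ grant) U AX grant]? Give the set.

{n3, n7, n8}

Sat(error ∨ grant) = {n0, n1, n2, n3, n5, n7, n9}
Sat(AX grant) = {s : every successor in {n1, n7}} = {n7, n8}
A[(error ∨ grant) U AX grant]: least fixpoint, start Z0 = Sat(AX grant) = {n7, n8}, add states in Sat(error ∨ grant) with every successor in Z. Z1 = {n3, n7, n8}; fixed.
Sat(A[(error ∨ grant) U AX grant]) = {n3, n7, n8}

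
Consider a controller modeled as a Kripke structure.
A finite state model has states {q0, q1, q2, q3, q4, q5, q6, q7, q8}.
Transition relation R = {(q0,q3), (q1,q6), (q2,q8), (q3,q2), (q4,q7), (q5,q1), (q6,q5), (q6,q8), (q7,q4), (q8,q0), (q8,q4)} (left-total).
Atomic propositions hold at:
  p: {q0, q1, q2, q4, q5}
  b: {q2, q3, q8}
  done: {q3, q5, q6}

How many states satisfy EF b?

EF b: least fixpoint, start Z0 = {q2, q3, q8}, add states with some successor in Z. Z1 = {q0, q2, q3, q6, q8}; Z2 = {q0, q1, q2, q3, q6, q8}; Z3 = {q0, q1, q2, q3, q5, q6, q8}; fixed.
Sat(EF b) = {q0, q1, q2, q3, q5, q6, q8}
|Sat(EF b)| = |{q0, q1, q2, q3, q5, q6, q8}| = 7.

7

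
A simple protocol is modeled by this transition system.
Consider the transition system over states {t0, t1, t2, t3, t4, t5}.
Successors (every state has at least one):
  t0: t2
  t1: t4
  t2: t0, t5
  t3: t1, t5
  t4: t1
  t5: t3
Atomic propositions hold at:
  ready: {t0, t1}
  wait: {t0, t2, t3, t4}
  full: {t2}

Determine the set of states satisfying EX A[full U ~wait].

Sat(~wait) = {t1, t5}
A[full U ~wait]: least fixpoint, start Z0 = Sat(~wait) = {t1, t5}, add states in Sat(full) with every successor in Z. Already a fixed point.
Sat(A[full U ~wait]) = {t1, t5}
Sat(EX A[full U ~wait]) = {s : some successor in {t1, t5}} = {t2, t3, t4}

{t2, t3, t4}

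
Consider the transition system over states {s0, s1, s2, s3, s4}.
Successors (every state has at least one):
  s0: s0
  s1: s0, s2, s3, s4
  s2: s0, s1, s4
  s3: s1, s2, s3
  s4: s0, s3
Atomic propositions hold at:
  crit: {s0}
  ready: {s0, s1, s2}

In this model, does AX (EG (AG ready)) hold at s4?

No

AG ready: greatest fixpoint, start Z0 = {s0, s1, s2}, keep only states in Sat with every successor in Z. Z1 = {s0}; fixed.
Sat(AG ready) = {s0}
EG (AG ready): greatest fixpoint, start Z0 = {s0}, keep only states in Sat with some successor in Z. Already a fixed point.
Sat(EG (AG ready)) = {s0}
Sat(AX (EG (AG ready))) = {s : every successor in {s0}} = {s0}
s4 ∉ Sat(AX (EG (AG ready))) = {s0}, so the formula does not hold at s4.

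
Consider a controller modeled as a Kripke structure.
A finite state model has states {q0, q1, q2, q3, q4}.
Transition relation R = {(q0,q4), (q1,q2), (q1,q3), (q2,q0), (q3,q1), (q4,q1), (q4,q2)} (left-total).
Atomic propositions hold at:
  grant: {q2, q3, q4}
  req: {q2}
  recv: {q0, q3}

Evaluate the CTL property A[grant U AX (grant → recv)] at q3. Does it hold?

Yes

Sat(grant → recv) = {q0, q1, q3}
Sat(AX (grant → recv)) = {s : every successor in {q0, q1, q3}} = {q2, q3}
A[grant U AX (grant → recv)]: least fixpoint, start Z0 = Sat(AX (grant → recv)) = {q2, q3}, add states in Sat(grant) with every successor in Z. Already a fixed point.
Sat(A[grant U AX (grant → recv)]) = {q2, q3}
q3 ∈ Sat(A[grant U AX (grant → recv)]) = {q2, q3}, so the formula holds at q3.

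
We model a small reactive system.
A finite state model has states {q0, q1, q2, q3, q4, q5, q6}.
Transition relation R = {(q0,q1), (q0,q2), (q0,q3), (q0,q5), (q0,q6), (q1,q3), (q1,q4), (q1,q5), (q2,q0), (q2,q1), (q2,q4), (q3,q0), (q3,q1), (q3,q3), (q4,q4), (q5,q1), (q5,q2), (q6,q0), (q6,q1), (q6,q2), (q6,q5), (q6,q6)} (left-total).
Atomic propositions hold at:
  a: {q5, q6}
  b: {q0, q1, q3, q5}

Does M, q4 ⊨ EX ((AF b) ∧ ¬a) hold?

No

AF b: least fixpoint, start Z0 = {q0, q1, q3, q5}, add states with every successor in Z. Already a fixed point.
Sat(AF b) = {q0, q1, q3, q5}
Sat(¬a) = {q0, q1, q2, q3, q4}
Sat((AF b) ∧ ¬a) = {q0, q1, q3}
Sat(EX ((AF b) ∧ ¬a)) = {s : some successor in {q0, q1, q3}} = {q0, q1, q2, q3, q5, q6}
q4 ∉ Sat(EX ((AF b) ∧ ¬a)) = {q0, q1, q2, q3, q5, q6}, so the formula does not hold at q4.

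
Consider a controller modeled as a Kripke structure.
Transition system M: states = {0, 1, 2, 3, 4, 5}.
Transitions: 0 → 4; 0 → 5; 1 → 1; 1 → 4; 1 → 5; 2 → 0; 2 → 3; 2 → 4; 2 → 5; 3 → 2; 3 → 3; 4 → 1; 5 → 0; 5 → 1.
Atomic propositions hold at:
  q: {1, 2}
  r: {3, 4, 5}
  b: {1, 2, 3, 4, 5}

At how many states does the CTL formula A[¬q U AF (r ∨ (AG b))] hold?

Sat(¬q) = {0, 3, 4, 5}
AG b: greatest fixpoint, start Z0 = {1, 2, 3, 4, 5}, keep only states in Sat with every successor in Z. Z1 = {1, 3, 4}; Z2 = {4}; Z3 = ∅; fixed.
Sat(AG b) = ∅
Sat(r ∨ (AG b)) = {3, 4, 5}
AF (r ∨ (AG b)): least fixpoint, start Z0 = {3, 4, 5}, add states with every successor in Z. Z1 = {0, 3, 4, 5}; Z2 = {0, 2, 3, 4, 5}; fixed.
Sat(AF (r ∨ (AG b))) = {0, 2, 3, 4, 5}
A[¬q U AF (r ∨ (AG b))]: least fixpoint, start Z0 = Sat(AF (r ∨ (AG b))) = {0, 2, 3, 4, 5}, add states in Sat(¬q) with every successor in Z. Already a fixed point.
Sat(A[¬q U AF (r ∨ (AG b))]) = {0, 2, 3, 4, 5}
|Sat(A[¬q U AF (r ∨ (AG b))])| = |{0, 2, 3, 4, 5}| = 5.

5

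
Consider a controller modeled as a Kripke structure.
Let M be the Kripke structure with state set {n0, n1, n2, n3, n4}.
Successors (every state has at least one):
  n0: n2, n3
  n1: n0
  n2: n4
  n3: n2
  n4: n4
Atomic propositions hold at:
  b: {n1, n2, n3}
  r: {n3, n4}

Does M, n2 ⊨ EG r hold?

No

EG r: greatest fixpoint, start Z0 = {n3, n4}, keep only states in Sat with some successor in Z. Z1 = {n4}; fixed.
Sat(EG r) = {n4}
n2 ∉ Sat(EG r) = {n4}, so the formula does not hold at n2.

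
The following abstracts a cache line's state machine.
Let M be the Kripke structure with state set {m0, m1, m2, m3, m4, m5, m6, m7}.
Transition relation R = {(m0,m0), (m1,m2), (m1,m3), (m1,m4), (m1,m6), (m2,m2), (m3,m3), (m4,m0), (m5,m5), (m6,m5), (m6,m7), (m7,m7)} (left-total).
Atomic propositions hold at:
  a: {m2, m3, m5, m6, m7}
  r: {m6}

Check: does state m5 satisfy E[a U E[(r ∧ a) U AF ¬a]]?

Sat(r ∧ a) = {m6}
Sat(¬a) = {m0, m1, m4}
AF ¬a: least fixpoint, start Z0 = {m0, m1, m4}, add states with every successor in Z. Already a fixed point.
Sat(AF ¬a) = {m0, m1, m4}
E[(r ∧ a) U AF ¬a]: least fixpoint, start Z0 = Sat(AF ¬a) = {m0, m1, m4}, add states in Sat(r ∧ a) with some successor in Z. Already a fixed point.
Sat(E[(r ∧ a) U AF ¬a]) = {m0, m1, m4}
E[a U E[(r ∧ a) U AF ¬a]]: least fixpoint, start Z0 = Sat(E[(r ∧ a) U AF ¬a]) = {m0, m1, m4}, add states in Sat(a) with some successor in Z. Already a fixed point.
Sat(E[a U E[(r ∧ a) U AF ¬a]]) = {m0, m1, m4}
m5 ∉ Sat(E[a U E[(r ∧ a) U AF ¬a]]) = {m0, m1, m4}, so the formula does not hold at m5.

No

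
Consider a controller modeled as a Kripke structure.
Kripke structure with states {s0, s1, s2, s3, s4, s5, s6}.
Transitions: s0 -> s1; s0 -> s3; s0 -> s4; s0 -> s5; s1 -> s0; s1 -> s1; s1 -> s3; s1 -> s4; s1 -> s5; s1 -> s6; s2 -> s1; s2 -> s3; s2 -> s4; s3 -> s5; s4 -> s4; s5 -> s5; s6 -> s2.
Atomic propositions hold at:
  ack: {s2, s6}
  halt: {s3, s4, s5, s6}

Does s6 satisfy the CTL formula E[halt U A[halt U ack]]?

Yes

A[halt U ack]: least fixpoint, start Z0 = Sat(ack) = {s2, s6}, add states in Sat(halt) with every successor in Z. Already a fixed point.
Sat(A[halt U ack]) = {s2, s6}
E[halt U A[halt U ack]]: least fixpoint, start Z0 = Sat(A[halt U ack]) = {s2, s6}, add states in Sat(halt) with some successor in Z. Already a fixed point.
Sat(E[halt U A[halt U ack]]) = {s2, s6}
s6 ∈ Sat(E[halt U A[halt U ack]]) = {s2, s6}, so the formula holds at s6.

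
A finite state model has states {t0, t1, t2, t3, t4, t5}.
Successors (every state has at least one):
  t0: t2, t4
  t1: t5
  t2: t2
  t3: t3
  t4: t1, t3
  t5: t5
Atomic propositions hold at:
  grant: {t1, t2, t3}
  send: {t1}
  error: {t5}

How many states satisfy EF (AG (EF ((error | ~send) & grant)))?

4

Sat(~send) = {t0, t2, t3, t4, t5}
Sat(error | ~send) = {t0, t2, t3, t4, t5}
Sat((error | ~send) & grant) = {t2, t3}
EF ((error | ~send) & grant): least fixpoint, start Z0 = {t2, t3}, add states with some successor in Z. Z1 = {t0, t2, t3, t4}; fixed.
Sat(EF ((error | ~send) & grant)) = {t0, t2, t3, t4}
AG (EF ((error | ~send) & grant)): greatest fixpoint, start Z0 = {t0, t2, t3, t4}, keep only states in Sat with every successor in Z. Z1 = {t0, t2, t3}; Z2 = {t2, t3}; fixed.
Sat(AG (EF ((error | ~send) & grant))) = {t2, t3}
EF (AG (EF ((error | ~send) & grant))): least fixpoint, start Z0 = {t2, t3}, add states with some successor in Z. Z1 = {t0, t2, t3, t4}; fixed.
Sat(EF (AG (EF ((error | ~send) & grant)))) = {t0, t2, t3, t4}
|Sat(EF (AG (EF ((error | ~send) & grant))))| = |{t0, t2, t3, t4}| = 4.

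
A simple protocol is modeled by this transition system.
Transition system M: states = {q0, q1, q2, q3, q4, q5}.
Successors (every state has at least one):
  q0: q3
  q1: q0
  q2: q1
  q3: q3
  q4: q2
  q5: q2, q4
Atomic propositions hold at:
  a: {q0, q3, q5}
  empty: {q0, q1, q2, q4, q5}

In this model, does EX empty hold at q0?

No

Sat(EX empty) = {s : some successor in {q0, q1, q2, q4, q5}} = {q1, q2, q4, q5}
q0 ∉ Sat(EX empty) = {q1, q2, q4, q5}, so the formula does not hold at q0.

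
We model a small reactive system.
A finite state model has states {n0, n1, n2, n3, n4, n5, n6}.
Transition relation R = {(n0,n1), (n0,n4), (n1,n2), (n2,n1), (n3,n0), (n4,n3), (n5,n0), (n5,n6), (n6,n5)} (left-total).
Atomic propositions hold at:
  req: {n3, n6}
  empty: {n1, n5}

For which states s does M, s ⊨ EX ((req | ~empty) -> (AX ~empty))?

Sat(~empty) = {n0, n2, n3, n4, n6}
Sat(req | ~empty) = {n0, n2, n3, n4, n6}
Sat(AX ~empty) = {s : every successor in {n0, n2, n3, n4, n6}} = {n1, n3, n4, n5}
Sat((req | ~empty) -> (AX ~empty)) = {n1, n3, n4, n5}
Sat(EX ((req | ~empty) -> (AX ~empty))) = {s : some successor in {n1, n3, n4, n5}} = {n0, n2, n4, n6}

{n0, n2, n4, n6}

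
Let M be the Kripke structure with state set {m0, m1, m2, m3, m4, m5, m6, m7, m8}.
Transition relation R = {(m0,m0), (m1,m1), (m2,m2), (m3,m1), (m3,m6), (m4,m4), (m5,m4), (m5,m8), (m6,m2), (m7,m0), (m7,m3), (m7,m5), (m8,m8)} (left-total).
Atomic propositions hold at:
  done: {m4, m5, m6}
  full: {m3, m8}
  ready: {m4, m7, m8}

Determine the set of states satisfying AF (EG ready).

{m4, m5, m8}

EG ready: greatest fixpoint, start Z0 = {m4, m7, m8}, keep only states in Sat with some successor in Z. Z1 = {m4, m8}; fixed.
Sat(EG ready) = {m4, m8}
AF (EG ready): least fixpoint, start Z0 = {m4, m8}, add states with every successor in Z. Z1 = {m4, m5, m8}; fixed.
Sat(AF (EG ready)) = {m4, m5, m8}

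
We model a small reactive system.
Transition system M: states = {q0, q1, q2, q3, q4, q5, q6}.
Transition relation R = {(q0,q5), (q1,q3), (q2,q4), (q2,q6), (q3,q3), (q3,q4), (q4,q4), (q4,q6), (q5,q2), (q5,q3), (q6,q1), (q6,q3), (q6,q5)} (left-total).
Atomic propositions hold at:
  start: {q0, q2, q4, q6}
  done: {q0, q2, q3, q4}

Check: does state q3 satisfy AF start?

AF start: least fixpoint, start Z0 = {q0, q2, q4, q6}, add states with every successor in Z. Already a fixed point.
Sat(AF start) = {q0, q2, q4, q6}
q3 ∉ Sat(AF start) = {q0, q2, q4, q6}, so the formula does not hold at q3.

No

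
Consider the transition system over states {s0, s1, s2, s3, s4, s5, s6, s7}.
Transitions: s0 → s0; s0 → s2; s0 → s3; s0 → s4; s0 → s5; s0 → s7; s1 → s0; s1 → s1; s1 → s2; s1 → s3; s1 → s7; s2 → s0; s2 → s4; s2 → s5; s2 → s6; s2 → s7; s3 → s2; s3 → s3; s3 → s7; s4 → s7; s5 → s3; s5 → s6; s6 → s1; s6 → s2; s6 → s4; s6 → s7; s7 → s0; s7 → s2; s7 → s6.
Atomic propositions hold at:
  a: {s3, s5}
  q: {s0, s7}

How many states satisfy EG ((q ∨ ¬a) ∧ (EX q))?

6

Sat(¬a) = {s0, s1, s2, s4, s6, s7}
Sat(q ∨ ¬a) = {s0, s1, s2, s4, s6, s7}
Sat(EX q) = {s : some successor in {s0, s7}} = {s0, s1, s2, s3, s4, s6, s7}
Sat((q ∨ ¬a) ∧ (EX q)) = {s0, s1, s2, s4, s6, s7}
EG ((q ∨ ¬a) ∧ (EX q)): greatest fixpoint, start Z0 = {s0, s1, s2, s4, s6, s7}, keep only states in Sat with some successor in Z. Already a fixed point.
Sat(EG ((q ∨ ¬a) ∧ (EX q))) = {s0, s1, s2, s4, s6, s7}
|Sat(EG ((q ∨ ¬a) ∧ (EX q)))| = |{s0, s1, s2, s4, s6, s7}| = 6.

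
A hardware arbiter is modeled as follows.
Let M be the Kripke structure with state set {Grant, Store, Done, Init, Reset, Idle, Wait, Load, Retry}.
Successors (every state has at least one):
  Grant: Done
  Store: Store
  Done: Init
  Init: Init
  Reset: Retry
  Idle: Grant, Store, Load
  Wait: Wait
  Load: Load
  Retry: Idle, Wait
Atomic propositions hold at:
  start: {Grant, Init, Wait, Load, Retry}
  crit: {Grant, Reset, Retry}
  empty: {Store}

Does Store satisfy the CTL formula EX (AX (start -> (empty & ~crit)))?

Sat(~crit) = {Store, Done, Init, Idle, Wait, Load}
Sat(empty & ~crit) = {Store}
Sat(start -> (empty & ~crit)) = {Store, Done, Reset, Idle}
Sat(AX (start -> (empty & ~crit))) = {s : every successor in {Store, Done, Reset, Idle}} = {Grant, Store}
Sat(EX (AX (start -> (empty & ~crit)))) = {s : some successor in {Grant, Store}} = {Store, Idle}
Store ∈ Sat(EX (AX (start -> (empty & ~crit)))) = {Store, Idle}, so the formula holds at Store.

Yes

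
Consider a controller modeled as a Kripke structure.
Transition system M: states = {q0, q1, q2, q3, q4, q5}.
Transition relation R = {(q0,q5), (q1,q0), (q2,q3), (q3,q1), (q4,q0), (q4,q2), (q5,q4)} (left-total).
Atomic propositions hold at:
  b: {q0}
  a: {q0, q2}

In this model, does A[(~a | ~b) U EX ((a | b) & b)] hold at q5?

Sat(~a) = {q1, q3, q4, q5}
Sat(~b) = {q1, q2, q3, q4, q5}
Sat(~a | ~b) = {q1, q2, q3, q4, q5}
Sat(a | b) = {q0, q2}
Sat((a | b) & b) = {q0}
Sat(EX ((a | b) & b)) = {s : some successor in {q0}} = {q1, q4}
A[(~a | ~b) U EX ((a | b) & b)]: least fixpoint, start Z0 = Sat(EX ((a | b) & b)) = {q1, q4}, add states in Sat(~a | ~b) with every successor in Z. Z1 = {q1, q3, q4, q5}; Z2 = {q1, q2, q3, q4, q5}; fixed.
Sat(A[(~a | ~b) U EX ((a | b) & b)]) = {q1, q2, q3, q4, q5}
q5 ∈ Sat(A[(~a | ~b) U EX ((a | b) & b)]) = {q1, q2, q3, q4, q5}, so the formula holds at q5.

Yes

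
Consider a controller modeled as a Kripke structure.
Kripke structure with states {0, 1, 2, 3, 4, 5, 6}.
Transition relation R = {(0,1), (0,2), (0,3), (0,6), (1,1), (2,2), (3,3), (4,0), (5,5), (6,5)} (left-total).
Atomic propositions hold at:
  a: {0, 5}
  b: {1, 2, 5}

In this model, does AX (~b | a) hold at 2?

No

Sat(~b) = {0, 3, 4, 6}
Sat(~b | a) = {0, 3, 4, 5, 6}
Sat(AX (~b | a)) = {s : every successor in {0, 3, 4, 5, 6}} = {3, 4, 5, 6}
2 ∉ Sat(AX (~b | a)) = {3, 4, 5, 6}, so the formula does not hold at 2.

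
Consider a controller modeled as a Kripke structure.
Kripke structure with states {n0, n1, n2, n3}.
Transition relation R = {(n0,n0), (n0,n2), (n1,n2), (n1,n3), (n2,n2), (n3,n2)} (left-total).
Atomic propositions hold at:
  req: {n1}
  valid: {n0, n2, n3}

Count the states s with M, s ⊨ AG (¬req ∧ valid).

3

Sat(¬req) = {n0, n2, n3}
Sat(¬req ∧ valid) = {n0, n2, n3}
AG (¬req ∧ valid): greatest fixpoint, start Z0 = {n0, n2, n3}, keep only states in Sat with every successor in Z. Already a fixed point.
Sat(AG (¬req ∧ valid)) = {n0, n2, n3}
|Sat(AG (¬req ∧ valid))| = |{n0, n2, n3}| = 3.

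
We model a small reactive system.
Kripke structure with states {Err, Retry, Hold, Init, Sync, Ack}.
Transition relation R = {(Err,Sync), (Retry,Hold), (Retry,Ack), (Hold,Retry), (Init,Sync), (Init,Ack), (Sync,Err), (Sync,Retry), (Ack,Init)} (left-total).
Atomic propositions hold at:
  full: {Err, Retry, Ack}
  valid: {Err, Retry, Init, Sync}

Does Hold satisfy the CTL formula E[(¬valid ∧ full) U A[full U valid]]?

Sat(¬valid) = {Hold, Ack}
Sat(¬valid ∧ full) = {Ack}
A[full U valid]: least fixpoint, start Z0 = Sat(valid) = {Err, Retry, Init, Sync}, add states in Sat(full) with every successor in Z. Z1 = {Err, Retry, Init, Sync, Ack}; fixed.
Sat(A[full U valid]) = {Err, Retry, Init, Sync, Ack}
E[(¬valid ∧ full) U A[full U valid]]: least fixpoint, start Z0 = Sat(A[full U valid]) = {Err, Retry, Init, Sync, Ack}, add states in Sat(¬valid ∧ full) with some successor in Z. Already a fixed point.
Sat(E[(¬valid ∧ full) U A[full U valid]]) = {Err, Retry, Init, Sync, Ack}
Hold ∉ Sat(E[(¬valid ∧ full) U A[full U valid]]) = {Err, Retry, Init, Sync, Ack}, so the formula does not hold at Hold.

No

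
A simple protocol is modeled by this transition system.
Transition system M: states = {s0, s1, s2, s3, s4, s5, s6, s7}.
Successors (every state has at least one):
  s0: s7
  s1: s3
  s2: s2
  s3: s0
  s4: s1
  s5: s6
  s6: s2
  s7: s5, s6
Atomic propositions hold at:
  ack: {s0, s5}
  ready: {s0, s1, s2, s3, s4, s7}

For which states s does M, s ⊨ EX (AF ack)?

AF ack: least fixpoint, start Z0 = {s0, s5}, add states with every successor in Z. Z1 = {s0, s3, s5}; Z2 = {s0, s1, s3, s5}; Z3 = {s0, s1, s3, s4, s5}; fixed.
Sat(AF ack) = {s0, s1, s3, s4, s5}
Sat(EX (AF ack)) = {s : some successor in {s0, s1, s3, s4, s5}} = {s1, s3, s4, s7}

{s1, s3, s4, s7}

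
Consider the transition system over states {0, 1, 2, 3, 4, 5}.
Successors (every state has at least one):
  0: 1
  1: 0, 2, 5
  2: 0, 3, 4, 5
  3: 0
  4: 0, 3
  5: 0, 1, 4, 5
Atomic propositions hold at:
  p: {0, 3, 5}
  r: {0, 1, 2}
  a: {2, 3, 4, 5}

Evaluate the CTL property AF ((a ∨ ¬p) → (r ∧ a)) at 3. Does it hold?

Sat(¬p) = {1, 2, 4}
Sat(a ∨ ¬p) = {1, 2, 3, 4, 5}
Sat(r ∧ a) = {2}
Sat((a ∨ ¬p) → (r ∧ a)) = {0, 2}
AF ((a ∨ ¬p) → (r ∧ a)): least fixpoint, start Z0 = {0, 2}, add states with every successor in Z. Z1 = {0, 2, 3}; Z2 = {0, 2, 3, 4}; fixed.
Sat(AF ((a ∨ ¬p) → (r ∧ a))) = {0, 2, 3, 4}
3 ∈ Sat(AF ((a ∨ ¬p) → (r ∧ a))) = {0, 2, 3, 4}, so the formula holds at 3.

Yes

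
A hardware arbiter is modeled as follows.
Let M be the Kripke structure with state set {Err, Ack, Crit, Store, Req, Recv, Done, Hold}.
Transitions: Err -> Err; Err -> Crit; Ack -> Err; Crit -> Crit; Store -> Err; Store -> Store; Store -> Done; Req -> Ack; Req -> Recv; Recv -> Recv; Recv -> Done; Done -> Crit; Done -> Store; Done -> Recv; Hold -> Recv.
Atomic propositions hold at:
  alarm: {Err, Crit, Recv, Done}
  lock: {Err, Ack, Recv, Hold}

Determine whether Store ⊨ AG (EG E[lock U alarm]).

E[lock U alarm]: least fixpoint, start Z0 = Sat(alarm) = {Err, Crit, Recv, Done}, add states in Sat(lock) with some successor in Z. Z1 = {Err, Ack, Crit, Recv, Done, Hold}; fixed.
Sat(E[lock U alarm]) = {Err, Ack, Crit, Recv, Done, Hold}
EG E[lock U alarm]: greatest fixpoint, start Z0 = {Err, Ack, Crit, Recv, Done, Hold}, keep only states in Sat with some successor in Z. Already a fixed point.
Sat(EG E[lock U alarm]) = {Err, Ack, Crit, Recv, Done, Hold}
AG (EG E[lock U alarm]): greatest fixpoint, start Z0 = {Err, Ack, Crit, Recv, Done, Hold}, keep only states in Sat with every successor in Z. Z1 = {Err, Ack, Crit, Recv, Hold}; Z2 = {Err, Ack, Crit, Hold}; Z3 = {Err, Ack, Crit}; fixed.
Sat(AG (EG E[lock U alarm])) = {Err, Ack, Crit}
Store ∉ Sat(AG (EG E[lock U alarm])) = {Err, Ack, Crit}, so the formula does not hold at Store.

No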